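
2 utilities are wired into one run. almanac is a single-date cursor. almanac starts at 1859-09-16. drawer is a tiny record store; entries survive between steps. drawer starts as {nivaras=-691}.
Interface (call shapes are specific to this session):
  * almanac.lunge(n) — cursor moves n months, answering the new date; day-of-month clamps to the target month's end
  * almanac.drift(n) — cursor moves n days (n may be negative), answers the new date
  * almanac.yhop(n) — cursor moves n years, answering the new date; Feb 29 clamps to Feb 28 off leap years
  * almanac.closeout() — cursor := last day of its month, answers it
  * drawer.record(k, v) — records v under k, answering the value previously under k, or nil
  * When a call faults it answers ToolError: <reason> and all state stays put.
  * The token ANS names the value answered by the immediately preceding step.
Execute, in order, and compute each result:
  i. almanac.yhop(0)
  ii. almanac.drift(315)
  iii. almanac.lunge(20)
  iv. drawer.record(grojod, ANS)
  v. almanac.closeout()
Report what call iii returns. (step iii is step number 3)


Answer: 1862-03-27

Derivation:
> yhop n='0'
:: 1859-09-16
> drift n='315'
:: 1860-07-27
> lunge n='20'
:: 1862-03-27
> record k='grojod' v='ANS'
:: nil
> closeout
:: 1862-03-31


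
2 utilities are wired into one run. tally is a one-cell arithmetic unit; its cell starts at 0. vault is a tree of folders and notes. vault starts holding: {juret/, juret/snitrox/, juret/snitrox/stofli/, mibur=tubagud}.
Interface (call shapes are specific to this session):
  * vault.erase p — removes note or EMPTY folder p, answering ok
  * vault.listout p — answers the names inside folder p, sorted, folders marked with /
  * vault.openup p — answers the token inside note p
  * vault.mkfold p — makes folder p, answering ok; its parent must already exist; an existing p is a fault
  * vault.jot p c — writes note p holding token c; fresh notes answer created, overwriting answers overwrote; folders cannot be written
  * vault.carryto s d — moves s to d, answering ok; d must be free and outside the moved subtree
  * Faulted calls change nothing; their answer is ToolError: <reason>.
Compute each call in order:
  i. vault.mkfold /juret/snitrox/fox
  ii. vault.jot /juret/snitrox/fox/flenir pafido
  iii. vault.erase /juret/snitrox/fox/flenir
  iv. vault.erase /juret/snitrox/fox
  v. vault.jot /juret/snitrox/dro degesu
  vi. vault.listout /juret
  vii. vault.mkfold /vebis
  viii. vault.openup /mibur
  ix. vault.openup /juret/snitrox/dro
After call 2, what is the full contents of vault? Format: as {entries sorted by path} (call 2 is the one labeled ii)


Next I call mkfold on /juret/snitrox/fox, and observe ok.
I use jot on /juret/snitrox/fox/flenir, pafido, — result: created.
Invoking erase on /juret/snitrox/fox/flenir, — result: ok.
Invoking erase on /juret/snitrox/fox, giving ok.
Now I run jot on /juret/snitrox/dro, degesu, and get created.
Calling listout on /juret, → [snitrox/].
I use mkfold on /vebis, and observe ok.
Then openup on /mibur: tubagud.
I invoke openup on /juret/snitrox/dro, and observe degesu.

Answer: {juret/, juret/snitrox/, juret/snitrox/fox/, juret/snitrox/fox/flenir=pafido, juret/snitrox/stofli/, mibur=tubagud}


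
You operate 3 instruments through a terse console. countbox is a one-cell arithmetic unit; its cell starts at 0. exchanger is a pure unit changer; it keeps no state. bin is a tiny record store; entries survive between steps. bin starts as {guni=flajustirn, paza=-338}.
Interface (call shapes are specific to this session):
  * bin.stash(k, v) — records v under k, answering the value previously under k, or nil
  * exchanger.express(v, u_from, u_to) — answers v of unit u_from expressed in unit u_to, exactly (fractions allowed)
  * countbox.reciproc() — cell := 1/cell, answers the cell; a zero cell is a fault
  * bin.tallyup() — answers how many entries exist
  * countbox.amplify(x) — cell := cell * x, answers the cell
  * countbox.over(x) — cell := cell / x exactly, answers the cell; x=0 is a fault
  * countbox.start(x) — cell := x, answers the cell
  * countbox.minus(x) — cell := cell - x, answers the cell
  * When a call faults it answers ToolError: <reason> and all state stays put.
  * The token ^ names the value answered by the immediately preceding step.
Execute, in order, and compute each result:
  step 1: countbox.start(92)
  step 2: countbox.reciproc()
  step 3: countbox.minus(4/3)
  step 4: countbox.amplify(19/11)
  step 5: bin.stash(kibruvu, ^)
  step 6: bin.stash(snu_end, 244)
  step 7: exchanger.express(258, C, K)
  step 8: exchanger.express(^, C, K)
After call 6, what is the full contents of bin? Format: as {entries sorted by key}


! 1. countbox.start(x=92) -> 92
! 2. countbox.reciproc() -> 1/92
! 3. countbox.minus(x=4/3) -> -365/276
! 4. countbox.amplify(x=19/11) -> -6935/3036
! 5. bin.stash(k=kibruvu, v=^) -> nil
! 6. bin.stash(k=snu_end, v=244) -> nil
! 7. exchanger.express(v=258, u_from=C, u_to=K) -> 10623/20
! 8. exchanger.express(v=^, u_from=C, u_to=K) -> 8043/10

Answer: {guni=flajustirn, kibruvu=-6935/3036, paza=-338, snu_end=244}


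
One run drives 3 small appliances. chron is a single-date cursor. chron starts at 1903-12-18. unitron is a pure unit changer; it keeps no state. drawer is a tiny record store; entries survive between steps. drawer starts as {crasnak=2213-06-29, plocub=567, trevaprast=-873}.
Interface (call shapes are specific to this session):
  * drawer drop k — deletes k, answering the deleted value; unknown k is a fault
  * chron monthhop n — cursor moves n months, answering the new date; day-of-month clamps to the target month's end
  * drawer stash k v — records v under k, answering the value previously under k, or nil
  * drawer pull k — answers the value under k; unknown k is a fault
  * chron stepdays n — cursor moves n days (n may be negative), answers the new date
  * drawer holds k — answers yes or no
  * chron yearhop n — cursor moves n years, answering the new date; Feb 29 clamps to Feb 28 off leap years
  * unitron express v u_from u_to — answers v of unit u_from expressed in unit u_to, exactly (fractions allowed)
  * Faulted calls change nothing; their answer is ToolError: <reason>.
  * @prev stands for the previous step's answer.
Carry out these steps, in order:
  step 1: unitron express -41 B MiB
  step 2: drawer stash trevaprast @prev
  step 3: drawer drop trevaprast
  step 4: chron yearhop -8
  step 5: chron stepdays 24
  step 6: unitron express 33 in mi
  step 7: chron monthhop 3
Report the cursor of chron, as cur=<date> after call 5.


% unitron express(v: -41, u_from: B, u_to: MiB) => -41/1048576
% drawer stash(k: trevaprast, v: @prev) => -873
% drawer drop(k: trevaprast) => -41/1048576
% chron yearhop(n: -8) => 1895-12-18
% chron stepdays(n: 24) => 1896-01-11
% unitron express(v: 33, u_from: in, u_to: mi) => 1/1920
% chron monthhop(n: 3) => 1896-04-11

Answer: cur=1896-01-11


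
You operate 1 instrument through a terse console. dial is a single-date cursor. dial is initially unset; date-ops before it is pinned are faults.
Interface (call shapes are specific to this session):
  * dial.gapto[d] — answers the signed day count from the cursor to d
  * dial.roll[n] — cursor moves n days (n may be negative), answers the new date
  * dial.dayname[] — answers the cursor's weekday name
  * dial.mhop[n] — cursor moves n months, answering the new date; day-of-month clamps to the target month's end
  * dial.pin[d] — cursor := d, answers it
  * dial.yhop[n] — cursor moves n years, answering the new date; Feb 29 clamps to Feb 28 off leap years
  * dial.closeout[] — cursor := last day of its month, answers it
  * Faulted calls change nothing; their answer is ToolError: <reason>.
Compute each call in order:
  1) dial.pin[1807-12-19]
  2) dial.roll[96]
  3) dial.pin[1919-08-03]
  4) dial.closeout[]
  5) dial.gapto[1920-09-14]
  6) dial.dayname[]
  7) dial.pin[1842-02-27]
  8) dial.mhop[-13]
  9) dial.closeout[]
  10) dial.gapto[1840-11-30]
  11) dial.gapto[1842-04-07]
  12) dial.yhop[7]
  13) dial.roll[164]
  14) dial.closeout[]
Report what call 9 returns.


Answer: 1841-01-31

Derivation:
# pin(1807-12-19) -> 1807-12-19
# roll(96) -> 1808-03-24
# pin(1919-08-03) -> 1919-08-03
# closeout() -> 1919-08-31
# gapto(1920-09-14) -> 380
# dayname() -> Sunday
# pin(1842-02-27) -> 1842-02-27
# mhop(-13) -> 1841-01-27
# closeout() -> 1841-01-31
# gapto(1840-11-30) -> -62
# gapto(1842-04-07) -> 431
# yhop(7) -> 1848-01-31
# roll(164) -> 1848-07-13
# closeout() -> 1848-07-31


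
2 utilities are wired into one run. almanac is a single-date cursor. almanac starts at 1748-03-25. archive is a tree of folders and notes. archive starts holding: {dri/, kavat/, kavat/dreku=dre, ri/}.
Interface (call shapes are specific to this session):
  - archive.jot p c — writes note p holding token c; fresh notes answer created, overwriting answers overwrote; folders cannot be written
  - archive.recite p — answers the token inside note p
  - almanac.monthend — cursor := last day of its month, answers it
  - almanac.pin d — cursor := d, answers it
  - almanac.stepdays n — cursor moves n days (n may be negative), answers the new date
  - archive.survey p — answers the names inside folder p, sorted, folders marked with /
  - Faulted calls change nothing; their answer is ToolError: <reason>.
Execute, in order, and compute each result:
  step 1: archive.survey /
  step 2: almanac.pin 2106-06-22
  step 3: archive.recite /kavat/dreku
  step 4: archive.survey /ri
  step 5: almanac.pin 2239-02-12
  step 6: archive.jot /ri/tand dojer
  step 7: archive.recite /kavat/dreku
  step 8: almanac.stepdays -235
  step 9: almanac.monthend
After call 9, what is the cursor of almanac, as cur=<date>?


Answer: cur=2238-06-30

Derivation:
;; 1. archive.survey(/) : [dri/, kavat/, ri/]
;; 2. almanac.pin(2106-06-22) : 2106-06-22
;; 3. archive.recite(/kavat/dreku) : dre
;; 4. archive.survey(/ri) : []
;; 5. almanac.pin(2239-02-12) : 2239-02-12
;; 6. archive.jot(/ri/tand, dojer) : created
;; 7. archive.recite(/kavat/dreku) : dre
;; 8. almanac.stepdays(-235) : 2238-06-22
;; 9. almanac.monthend() : 2238-06-30


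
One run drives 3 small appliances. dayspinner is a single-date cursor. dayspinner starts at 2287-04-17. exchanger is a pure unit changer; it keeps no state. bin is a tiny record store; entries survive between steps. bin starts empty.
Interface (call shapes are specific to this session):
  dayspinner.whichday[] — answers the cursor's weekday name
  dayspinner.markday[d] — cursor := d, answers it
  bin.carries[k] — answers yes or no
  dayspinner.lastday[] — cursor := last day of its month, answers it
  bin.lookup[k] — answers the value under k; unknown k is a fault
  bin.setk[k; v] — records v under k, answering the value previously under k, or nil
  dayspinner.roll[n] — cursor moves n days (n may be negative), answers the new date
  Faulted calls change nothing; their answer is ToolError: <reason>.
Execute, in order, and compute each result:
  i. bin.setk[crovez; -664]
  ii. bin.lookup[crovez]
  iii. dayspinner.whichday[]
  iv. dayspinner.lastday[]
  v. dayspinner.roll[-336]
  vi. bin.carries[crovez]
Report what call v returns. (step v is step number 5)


Answer: 2286-05-29

Derivation:
% 1. bin.setk(crovez, -664) == nil
% 2. bin.lookup(crovez) == -664
% 3. dayspinner.whichday() == Sunday
% 4. dayspinner.lastday() == 2287-04-30
% 5. dayspinner.roll(-336) == 2286-05-29
% 6. bin.carries(crovez) == yes


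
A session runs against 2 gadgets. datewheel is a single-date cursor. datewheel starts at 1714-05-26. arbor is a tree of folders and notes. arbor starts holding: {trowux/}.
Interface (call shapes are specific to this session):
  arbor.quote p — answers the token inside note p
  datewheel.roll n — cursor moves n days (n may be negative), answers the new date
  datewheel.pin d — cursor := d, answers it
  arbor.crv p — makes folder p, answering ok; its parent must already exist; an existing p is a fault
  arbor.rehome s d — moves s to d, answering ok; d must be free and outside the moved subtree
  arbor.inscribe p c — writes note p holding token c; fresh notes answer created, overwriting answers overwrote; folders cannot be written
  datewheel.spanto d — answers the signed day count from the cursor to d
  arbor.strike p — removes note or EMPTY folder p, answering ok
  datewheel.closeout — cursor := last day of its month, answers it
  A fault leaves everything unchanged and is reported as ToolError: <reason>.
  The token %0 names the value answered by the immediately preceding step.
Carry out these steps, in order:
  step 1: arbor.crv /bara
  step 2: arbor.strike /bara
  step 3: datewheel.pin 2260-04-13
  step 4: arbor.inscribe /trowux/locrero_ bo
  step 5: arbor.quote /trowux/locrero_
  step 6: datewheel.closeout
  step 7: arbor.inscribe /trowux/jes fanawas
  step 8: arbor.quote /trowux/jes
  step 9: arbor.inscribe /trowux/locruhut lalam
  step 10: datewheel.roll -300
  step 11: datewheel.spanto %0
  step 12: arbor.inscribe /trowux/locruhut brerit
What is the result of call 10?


I run arbor.crv using /bara, which returns ok.
I invoke arbor.strike using /bara, which returns ok.
Using datewheel.pin using 2260-04-13, and see 2260-04-13.
I run arbor.inscribe using /trowux/locrero_, bo: created.
I call arbor.quote using /trowux/locrero_, → bo.
Calling datewheel.closeout(), which returns 2260-04-30.
Then arbor.inscribe using /trowux/jes, fanawas: created.
I try arbor.quote using /trowux/jes, and see fanawas.
Using arbor.inscribe using /trowux/locruhut, lalam, which returns created.
I run datewheel.roll using -300, yielding 2259-07-05.
I call datewheel.spanto using %0, and see 0.
Using arbor.inscribe using /trowux/locruhut, brerit: overwrote.

Answer: 2259-07-05


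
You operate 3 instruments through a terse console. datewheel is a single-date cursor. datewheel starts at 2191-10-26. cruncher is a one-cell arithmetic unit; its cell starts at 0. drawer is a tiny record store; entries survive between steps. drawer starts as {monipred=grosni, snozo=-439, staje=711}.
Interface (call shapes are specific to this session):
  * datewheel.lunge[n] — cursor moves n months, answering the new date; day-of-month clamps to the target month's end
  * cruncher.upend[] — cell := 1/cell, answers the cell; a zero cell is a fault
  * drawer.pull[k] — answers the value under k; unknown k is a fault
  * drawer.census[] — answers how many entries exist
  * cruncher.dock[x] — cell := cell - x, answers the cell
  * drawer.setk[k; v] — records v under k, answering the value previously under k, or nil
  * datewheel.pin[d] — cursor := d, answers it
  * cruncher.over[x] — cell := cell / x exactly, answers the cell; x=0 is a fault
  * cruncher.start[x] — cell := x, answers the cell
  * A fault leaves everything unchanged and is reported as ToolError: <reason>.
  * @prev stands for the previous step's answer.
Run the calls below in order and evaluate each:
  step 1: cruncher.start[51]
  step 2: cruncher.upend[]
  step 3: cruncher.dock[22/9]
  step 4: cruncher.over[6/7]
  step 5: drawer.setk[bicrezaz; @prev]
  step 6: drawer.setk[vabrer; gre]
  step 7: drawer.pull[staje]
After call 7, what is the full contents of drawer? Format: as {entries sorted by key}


Answer: {bicrezaz=-2597/918, monipred=grosni, snozo=-439, staje=711, vabrer=gre}

Derivation:
Act: cruncher.start[x=51]
Obs: 51
Act: cruncher.upend[]
Obs: 1/51
Act: cruncher.dock[x=22/9]
Obs: -371/153
Act: cruncher.over[x=6/7]
Obs: -2597/918
Act: drawer.setk[k=bicrezaz; v=@prev]
Obs: nil
Act: drawer.setk[k=vabrer; v=gre]
Obs: nil
Act: drawer.pull[k=staje]
Obs: 711


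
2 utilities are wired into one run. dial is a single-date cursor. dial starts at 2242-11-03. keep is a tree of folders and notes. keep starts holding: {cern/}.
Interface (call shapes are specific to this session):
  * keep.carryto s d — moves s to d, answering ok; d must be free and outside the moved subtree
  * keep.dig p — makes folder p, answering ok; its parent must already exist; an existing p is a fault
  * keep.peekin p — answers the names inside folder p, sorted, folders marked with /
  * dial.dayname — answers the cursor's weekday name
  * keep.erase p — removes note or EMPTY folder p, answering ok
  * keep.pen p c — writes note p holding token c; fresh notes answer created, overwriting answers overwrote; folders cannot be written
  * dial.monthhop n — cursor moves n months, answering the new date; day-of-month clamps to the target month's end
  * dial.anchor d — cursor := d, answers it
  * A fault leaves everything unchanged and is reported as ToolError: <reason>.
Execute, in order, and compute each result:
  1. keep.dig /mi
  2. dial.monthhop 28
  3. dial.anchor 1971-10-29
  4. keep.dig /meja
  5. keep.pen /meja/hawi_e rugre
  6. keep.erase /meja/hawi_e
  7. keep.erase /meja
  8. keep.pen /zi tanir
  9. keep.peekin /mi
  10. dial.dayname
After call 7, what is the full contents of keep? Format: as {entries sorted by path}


Now I run dig with p→/mi, which returns ok.
Next I call monthhop with n→28, yielding 2245-03-03.
Using anchor with d→1971-10-29, — result: 1971-10-29.
I run dig with p→/meja, → ok.
I use pen with p→/meja/hawi_e, c→rugre, and observe created.
I try erase with p→/meja/hawi_e: ok.
Now I run erase with p→/meja: ok.
Invoking pen with p→/zi, c→tanir, and see created.
I try peekin with p→/mi, which returns [].
I call dayname, giving Friday.

Answer: {cern/, mi/}


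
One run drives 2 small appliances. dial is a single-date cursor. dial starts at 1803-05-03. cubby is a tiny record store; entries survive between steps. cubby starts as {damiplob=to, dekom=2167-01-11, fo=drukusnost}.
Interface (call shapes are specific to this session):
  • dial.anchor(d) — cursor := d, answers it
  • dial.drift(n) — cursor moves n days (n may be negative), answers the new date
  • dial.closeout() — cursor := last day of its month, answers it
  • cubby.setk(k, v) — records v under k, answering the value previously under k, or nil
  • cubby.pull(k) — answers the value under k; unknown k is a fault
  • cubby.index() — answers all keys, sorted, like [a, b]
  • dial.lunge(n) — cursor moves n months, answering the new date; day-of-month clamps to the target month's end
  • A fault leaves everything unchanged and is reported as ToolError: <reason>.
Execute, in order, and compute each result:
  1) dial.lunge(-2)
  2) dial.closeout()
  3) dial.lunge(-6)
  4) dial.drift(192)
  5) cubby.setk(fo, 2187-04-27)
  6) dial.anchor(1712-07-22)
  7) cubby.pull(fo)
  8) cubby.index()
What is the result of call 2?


Answer: 1803-03-31

Derivation:
$ lunge n='-2'
:: 1803-03-03
$ closeout
:: 1803-03-31
$ lunge n='-6'
:: 1802-09-30
$ drift n='192'
:: 1803-04-10
$ setk k='fo' v='2187-04-27'
:: drukusnost
$ anchor d='1712-07-22'
:: 1712-07-22
$ pull k='fo'
:: 2187-04-27
$ index
:: [damiplob, dekom, fo]


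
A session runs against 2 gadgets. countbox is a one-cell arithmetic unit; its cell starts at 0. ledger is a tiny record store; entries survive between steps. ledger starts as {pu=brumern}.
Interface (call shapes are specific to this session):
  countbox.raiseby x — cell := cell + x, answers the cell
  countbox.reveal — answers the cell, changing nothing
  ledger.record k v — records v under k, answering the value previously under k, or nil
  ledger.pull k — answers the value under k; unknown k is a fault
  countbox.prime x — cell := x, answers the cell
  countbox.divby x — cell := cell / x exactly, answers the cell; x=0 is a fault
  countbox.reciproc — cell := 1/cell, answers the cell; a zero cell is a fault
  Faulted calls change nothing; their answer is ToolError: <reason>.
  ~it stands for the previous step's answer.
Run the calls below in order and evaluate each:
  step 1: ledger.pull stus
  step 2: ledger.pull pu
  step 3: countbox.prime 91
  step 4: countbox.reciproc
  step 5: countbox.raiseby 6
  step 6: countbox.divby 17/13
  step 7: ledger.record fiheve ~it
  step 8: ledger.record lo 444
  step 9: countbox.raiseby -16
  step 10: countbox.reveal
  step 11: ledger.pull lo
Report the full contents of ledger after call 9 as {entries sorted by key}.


Answer: {fiheve=547/119, lo=444, pu=brumern}

Derivation:
// 1. ledger.pull(stus) ~> ToolError: no such key stus
// 2. ledger.pull(pu) ~> brumern
// 3. countbox.prime(91) ~> 91
// 4. countbox.reciproc() ~> 1/91
// 5. countbox.raiseby(6) ~> 547/91
// 6. countbox.divby(17/13) ~> 547/119
// 7. ledger.record(fiheve, ~it) ~> nil
// 8. ledger.record(lo, 444) ~> nil
// 9. countbox.raiseby(-16) ~> -1357/119
// 10. countbox.reveal() ~> -1357/119
// 11. ledger.pull(lo) ~> 444


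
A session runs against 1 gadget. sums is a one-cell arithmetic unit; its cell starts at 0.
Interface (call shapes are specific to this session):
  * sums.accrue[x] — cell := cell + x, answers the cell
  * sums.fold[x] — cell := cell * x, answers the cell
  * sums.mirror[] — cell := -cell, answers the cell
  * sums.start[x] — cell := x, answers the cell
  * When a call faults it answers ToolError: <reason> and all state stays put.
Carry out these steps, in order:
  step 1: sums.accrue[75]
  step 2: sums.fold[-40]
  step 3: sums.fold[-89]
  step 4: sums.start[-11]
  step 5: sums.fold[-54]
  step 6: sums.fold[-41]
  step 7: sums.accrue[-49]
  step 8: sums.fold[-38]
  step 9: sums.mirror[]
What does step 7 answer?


Answer: -24403

Derivation:
CALL sums.accrue[75]
RET  75
CALL sums.fold[-40]
RET  -3000
CALL sums.fold[-89]
RET  267000
CALL sums.start[-11]
RET  -11
CALL sums.fold[-54]
RET  594
CALL sums.fold[-41]
RET  -24354
CALL sums.accrue[-49]
RET  -24403
CALL sums.fold[-38]
RET  927314
CALL sums.mirror[]
RET  -927314


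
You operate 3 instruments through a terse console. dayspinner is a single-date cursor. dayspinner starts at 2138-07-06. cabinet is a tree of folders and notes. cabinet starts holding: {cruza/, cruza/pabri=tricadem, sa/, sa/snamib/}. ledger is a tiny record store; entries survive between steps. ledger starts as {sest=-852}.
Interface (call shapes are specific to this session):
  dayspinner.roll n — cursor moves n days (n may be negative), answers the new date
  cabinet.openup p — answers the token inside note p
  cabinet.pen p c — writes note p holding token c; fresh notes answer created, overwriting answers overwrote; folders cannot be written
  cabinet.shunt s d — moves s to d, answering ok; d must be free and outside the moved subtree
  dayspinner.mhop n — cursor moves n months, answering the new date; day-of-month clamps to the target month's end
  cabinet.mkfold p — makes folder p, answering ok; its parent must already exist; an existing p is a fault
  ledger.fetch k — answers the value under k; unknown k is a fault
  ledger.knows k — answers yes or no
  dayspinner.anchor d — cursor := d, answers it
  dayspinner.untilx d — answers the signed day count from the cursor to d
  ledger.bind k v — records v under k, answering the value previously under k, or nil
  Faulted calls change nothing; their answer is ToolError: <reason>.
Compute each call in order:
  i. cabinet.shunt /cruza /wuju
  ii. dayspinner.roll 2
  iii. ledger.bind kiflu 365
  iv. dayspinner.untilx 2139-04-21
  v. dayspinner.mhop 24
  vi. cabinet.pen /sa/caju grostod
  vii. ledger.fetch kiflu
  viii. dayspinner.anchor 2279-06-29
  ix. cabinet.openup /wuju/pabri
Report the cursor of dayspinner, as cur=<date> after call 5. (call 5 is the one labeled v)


Answer: cur=2140-07-08

Derivation:
% 1. cabinet.shunt(s→/cruza, d→/wuju) -> ok
% 2. dayspinner.roll(n→2) -> 2138-07-08
% 3. ledger.bind(k→kiflu, v→365) -> nil
% 4. dayspinner.untilx(d→2139-04-21) -> 287
% 5. dayspinner.mhop(n→24) -> 2140-07-08
% 6. cabinet.pen(p→/sa/caju, c→grostod) -> created
% 7. ledger.fetch(k→kiflu) -> 365
% 8. dayspinner.anchor(d→2279-06-29) -> 2279-06-29
% 9. cabinet.openup(p→/wuju/pabri) -> tricadem


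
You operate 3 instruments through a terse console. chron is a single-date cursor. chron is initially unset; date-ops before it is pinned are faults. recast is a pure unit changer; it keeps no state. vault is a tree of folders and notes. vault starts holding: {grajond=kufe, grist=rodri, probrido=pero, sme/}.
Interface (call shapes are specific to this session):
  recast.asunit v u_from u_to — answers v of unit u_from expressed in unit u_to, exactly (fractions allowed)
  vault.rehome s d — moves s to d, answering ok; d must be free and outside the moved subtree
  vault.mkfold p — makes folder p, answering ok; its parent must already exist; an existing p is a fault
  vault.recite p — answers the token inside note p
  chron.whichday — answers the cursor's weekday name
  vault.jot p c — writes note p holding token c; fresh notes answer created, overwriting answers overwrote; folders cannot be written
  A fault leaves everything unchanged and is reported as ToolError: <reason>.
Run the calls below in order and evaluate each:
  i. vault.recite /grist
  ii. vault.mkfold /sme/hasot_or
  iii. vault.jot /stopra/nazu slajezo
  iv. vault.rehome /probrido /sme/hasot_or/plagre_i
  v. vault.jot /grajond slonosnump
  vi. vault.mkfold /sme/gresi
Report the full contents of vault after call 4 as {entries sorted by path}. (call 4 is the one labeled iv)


I call vault.recite using p→/grist, which returns rodri.
I call vault.mkfold using p→/sme/hasot_or, and see ok.
I invoke vault.jot using p→/stopra/nazu, c→slajezo, and see ToolError: no parent.
I try vault.rehome using s→/probrido, d→/sme/hasot_or/plagre_i, → ok.
I run vault.jot using p→/grajond, c→slonosnump, which returns overwrote.
Now I run vault.mkfold using p→/sme/gresi, yielding ok.

Answer: {grajond=kufe, grist=rodri, sme/, sme/hasot_or/, sme/hasot_or/plagre_i=pero}


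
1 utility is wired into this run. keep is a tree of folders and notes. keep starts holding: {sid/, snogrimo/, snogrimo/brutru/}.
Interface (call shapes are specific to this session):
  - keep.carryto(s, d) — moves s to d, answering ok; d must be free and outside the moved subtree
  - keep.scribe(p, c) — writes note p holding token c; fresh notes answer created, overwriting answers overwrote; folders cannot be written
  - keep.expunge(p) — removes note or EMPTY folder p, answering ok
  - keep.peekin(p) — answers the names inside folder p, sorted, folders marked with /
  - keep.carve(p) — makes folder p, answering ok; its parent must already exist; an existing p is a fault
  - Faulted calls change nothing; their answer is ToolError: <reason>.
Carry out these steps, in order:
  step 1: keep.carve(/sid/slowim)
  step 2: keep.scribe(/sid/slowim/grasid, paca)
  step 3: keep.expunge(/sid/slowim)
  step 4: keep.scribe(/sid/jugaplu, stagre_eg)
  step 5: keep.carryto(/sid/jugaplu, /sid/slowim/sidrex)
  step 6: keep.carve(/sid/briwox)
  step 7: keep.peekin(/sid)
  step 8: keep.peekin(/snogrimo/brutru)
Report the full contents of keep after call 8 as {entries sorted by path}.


Act: keep.carve[/sid/slowim]
Obs: ok
Act: keep.scribe[/sid/slowim/grasid; paca]
Obs: created
Act: keep.expunge[/sid/slowim]
Obs: ToolError: not empty
Act: keep.scribe[/sid/jugaplu; stagre_eg]
Obs: created
Act: keep.carryto[/sid/jugaplu; /sid/slowim/sidrex]
Obs: ok
Act: keep.carve[/sid/briwox]
Obs: ok
Act: keep.peekin[/sid]
Obs: [briwox/, slowim/]
Act: keep.peekin[/snogrimo/brutru]
Obs: []

Answer: {sid/, sid/briwox/, sid/slowim/, sid/slowim/grasid=paca, sid/slowim/sidrex=stagre_eg, snogrimo/, snogrimo/brutru/}


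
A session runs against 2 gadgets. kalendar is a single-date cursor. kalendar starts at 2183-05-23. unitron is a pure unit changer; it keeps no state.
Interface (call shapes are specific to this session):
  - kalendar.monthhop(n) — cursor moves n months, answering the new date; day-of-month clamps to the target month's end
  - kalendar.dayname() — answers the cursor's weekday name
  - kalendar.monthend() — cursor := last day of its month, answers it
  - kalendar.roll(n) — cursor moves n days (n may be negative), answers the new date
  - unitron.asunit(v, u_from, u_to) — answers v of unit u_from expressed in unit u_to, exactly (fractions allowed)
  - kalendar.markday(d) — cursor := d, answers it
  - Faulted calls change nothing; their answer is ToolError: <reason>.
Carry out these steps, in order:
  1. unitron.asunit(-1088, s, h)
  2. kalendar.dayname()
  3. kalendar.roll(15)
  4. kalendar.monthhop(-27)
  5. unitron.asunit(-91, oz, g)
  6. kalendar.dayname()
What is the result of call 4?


Answer: 2181-03-07

Derivation:
CALL unitron.asunit[v=-1088; u_from=s; u_to=h]
RET  -68/225
CALL kalendar.dayname[]
RET  Friday
CALL kalendar.roll[n=15]
RET  2183-06-07
CALL kalendar.monthhop[n=-27]
RET  2181-03-07
CALL unitron.asunit[v=-91; u_from=oz; u_to=g]
RET  -4127690567/1600000
CALL kalendar.dayname[]
RET  Wednesday


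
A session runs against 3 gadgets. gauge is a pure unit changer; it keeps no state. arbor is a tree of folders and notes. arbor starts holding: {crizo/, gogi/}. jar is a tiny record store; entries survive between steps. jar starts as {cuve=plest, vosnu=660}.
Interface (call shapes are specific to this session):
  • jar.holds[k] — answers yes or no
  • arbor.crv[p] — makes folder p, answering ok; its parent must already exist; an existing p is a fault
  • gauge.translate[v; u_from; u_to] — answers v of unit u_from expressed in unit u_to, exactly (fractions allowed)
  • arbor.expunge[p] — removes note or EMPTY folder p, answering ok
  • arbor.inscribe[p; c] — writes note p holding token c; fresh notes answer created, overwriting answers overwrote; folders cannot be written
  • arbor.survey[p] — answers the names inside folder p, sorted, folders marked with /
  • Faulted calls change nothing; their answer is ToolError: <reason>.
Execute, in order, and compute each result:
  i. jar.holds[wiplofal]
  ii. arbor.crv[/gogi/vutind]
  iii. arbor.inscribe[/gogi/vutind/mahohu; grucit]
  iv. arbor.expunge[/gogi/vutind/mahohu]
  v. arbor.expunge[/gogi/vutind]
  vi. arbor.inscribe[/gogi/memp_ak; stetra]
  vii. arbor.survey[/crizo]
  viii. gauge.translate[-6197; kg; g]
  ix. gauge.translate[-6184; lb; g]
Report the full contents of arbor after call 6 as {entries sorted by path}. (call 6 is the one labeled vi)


// 1. jar.holds(k=wiplofal) : no
// 2. arbor.crv(p=/gogi/vutind) : ok
// 3. arbor.inscribe(p=/gogi/vutind/mahohu, c=grucit) : created
// 4. arbor.expunge(p=/gogi/vutind/mahohu) : ok
// 5. arbor.expunge(p=/gogi/vutind) : ok
// 6. arbor.inscribe(p=/gogi/memp_ak, c=stetra) : created
// 7. arbor.survey(p=/crizo) : []
// 8. gauge.translate(v=-6197, u_from=kg, u_to=g) : -6197000
// 9. gauge.translate(v=-6184, u_from=lb, u_to=g) : -35062690201/12500

Answer: {crizo/, gogi/, gogi/memp_ak=stetra}


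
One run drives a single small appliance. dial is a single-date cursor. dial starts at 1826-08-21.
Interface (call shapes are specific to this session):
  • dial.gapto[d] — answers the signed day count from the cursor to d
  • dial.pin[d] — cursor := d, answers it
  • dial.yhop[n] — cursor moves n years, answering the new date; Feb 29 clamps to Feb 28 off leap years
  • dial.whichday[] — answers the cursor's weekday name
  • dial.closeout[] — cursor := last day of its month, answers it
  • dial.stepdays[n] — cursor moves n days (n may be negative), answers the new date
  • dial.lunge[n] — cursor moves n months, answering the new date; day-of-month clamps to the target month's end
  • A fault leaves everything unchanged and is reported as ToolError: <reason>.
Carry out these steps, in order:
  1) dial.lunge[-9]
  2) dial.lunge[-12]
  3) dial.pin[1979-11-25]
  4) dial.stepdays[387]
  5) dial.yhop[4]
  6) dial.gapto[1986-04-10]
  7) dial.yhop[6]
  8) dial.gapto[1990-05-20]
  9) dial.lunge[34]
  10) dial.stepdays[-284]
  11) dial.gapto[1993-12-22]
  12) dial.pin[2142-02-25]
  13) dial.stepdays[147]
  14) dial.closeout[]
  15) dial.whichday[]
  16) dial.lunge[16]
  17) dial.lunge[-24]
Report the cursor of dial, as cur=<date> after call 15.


Answer: cur=2142-07-31

Derivation:
// lunge(-9) ~> 1825-11-21
// lunge(-12) ~> 1824-11-21
// pin(1979-11-25) ~> 1979-11-25
// stepdays(387) ~> 1980-12-16
// yhop(4) ~> 1984-12-16
// gapto(1986-04-10) ~> 480
// yhop(6) ~> 1990-12-16
// gapto(1990-05-20) ~> -210
// lunge(34) ~> 1993-10-16
// stepdays(-284) ~> 1993-01-05
// gapto(1993-12-22) ~> 351
// pin(2142-02-25) ~> 2142-02-25
// stepdays(147) ~> 2142-07-22
// closeout() ~> 2142-07-31
// whichday() ~> Tuesday
// lunge(16) ~> 2143-11-30
// lunge(-24) ~> 2141-11-30


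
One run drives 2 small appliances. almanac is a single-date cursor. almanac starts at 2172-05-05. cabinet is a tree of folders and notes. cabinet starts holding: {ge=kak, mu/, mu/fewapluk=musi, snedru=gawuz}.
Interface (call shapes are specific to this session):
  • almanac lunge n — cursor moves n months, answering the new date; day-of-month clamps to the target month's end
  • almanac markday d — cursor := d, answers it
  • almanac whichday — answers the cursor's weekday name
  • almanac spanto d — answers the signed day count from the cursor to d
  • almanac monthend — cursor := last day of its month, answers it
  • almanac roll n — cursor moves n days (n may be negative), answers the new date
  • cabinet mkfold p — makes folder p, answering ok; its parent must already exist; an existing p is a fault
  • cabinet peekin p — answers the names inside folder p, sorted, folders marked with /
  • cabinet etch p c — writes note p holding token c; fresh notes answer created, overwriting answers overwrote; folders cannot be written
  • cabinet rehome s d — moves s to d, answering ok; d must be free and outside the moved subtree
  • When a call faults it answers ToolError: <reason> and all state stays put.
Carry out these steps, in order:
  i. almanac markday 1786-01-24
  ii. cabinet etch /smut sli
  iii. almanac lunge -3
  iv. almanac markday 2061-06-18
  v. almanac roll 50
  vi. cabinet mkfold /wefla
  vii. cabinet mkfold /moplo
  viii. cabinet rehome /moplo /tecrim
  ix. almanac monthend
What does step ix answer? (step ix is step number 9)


Answer: 2061-08-31

Derivation:
$ almanac markday d='1786-01-24'
= 1786-01-24
$ cabinet etch p='/smut' c='sli'
= created
$ almanac lunge n='-3'
= 1785-10-24
$ almanac markday d='2061-06-18'
= 2061-06-18
$ almanac roll n='50'
= 2061-08-07
$ cabinet mkfold p='/wefla'
= ok
$ cabinet mkfold p='/moplo'
= ok
$ cabinet rehome s='/moplo' d='/tecrim'
= ok
$ almanac monthend
= 2061-08-31


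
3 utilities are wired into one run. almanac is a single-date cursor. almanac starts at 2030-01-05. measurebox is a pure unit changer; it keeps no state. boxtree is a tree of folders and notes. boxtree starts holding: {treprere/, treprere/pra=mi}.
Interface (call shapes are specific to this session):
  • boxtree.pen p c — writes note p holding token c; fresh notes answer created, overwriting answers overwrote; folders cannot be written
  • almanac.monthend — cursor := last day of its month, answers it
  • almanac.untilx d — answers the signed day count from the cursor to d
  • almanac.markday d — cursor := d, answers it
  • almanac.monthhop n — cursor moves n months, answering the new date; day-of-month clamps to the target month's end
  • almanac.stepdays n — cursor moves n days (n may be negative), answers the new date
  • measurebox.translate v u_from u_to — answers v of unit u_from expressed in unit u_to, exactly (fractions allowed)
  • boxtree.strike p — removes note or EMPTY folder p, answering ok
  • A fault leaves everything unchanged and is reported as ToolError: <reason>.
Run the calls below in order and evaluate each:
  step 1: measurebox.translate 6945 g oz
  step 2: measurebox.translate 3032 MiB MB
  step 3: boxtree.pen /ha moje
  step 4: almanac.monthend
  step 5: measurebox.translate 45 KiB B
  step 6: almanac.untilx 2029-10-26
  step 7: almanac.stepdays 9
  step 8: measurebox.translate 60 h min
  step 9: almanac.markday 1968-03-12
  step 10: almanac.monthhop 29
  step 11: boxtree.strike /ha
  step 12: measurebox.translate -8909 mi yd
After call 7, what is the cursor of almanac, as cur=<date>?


% translate(v='6945', u_from='g', u_to='oz') == 11112000000/45359237
% translate(v='3032', u_from='MiB', u_to='MB') == 49676288/15625
% pen(p='/ha', c='moje') == created
% monthend() == 2030-01-31
% translate(v='45', u_from='KiB', u_to='B') == 46080
% untilx(d='2029-10-26') == -97
% stepdays(n='9') == 2030-02-09
% translate(v='60', u_from='h', u_to='min') == 3600
% markday(d='1968-03-12') == 1968-03-12
% monthhop(n='29') == 1970-08-12
% strike(p='/ha') == ok
% translate(v='-8909', u_from='mi', u_to='yd') == -15679840

Answer: cur=2030-02-09


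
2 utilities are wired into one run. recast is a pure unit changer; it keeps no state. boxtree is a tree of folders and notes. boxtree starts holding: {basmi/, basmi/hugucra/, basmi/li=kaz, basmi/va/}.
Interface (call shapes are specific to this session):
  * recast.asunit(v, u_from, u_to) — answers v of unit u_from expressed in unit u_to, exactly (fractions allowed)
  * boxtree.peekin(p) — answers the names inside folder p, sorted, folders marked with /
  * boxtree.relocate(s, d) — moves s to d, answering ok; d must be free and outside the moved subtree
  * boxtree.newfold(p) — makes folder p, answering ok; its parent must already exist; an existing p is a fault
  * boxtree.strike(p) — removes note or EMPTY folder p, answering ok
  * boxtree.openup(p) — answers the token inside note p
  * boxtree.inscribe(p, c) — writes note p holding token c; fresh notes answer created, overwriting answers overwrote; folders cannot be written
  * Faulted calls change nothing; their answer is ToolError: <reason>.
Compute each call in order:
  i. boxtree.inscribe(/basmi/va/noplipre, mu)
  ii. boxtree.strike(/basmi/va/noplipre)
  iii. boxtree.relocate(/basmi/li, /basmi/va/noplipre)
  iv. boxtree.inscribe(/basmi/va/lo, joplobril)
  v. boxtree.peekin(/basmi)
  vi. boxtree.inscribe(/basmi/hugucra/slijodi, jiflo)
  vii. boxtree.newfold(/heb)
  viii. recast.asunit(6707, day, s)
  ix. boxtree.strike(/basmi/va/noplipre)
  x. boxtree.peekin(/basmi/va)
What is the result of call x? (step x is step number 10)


;; 1. boxtree.inscribe(p='/basmi/va/noplipre', c='mu') : created
;; 2. boxtree.strike(p='/basmi/va/noplipre') : ok
;; 3. boxtree.relocate(s='/basmi/li', d='/basmi/va/noplipre') : ok
;; 4. boxtree.inscribe(p='/basmi/va/lo', c='joplobril') : created
;; 5. boxtree.peekin(p='/basmi') : [hugucra/, va/]
;; 6. boxtree.inscribe(p='/basmi/hugucra/slijodi', c='jiflo') : created
;; 7. boxtree.newfold(p='/heb') : ok
;; 8. recast.asunit(v='6707', u_from='day', u_to='s') : 579484800
;; 9. boxtree.strike(p='/basmi/va/noplipre') : ok
;; 10. boxtree.peekin(p='/basmi/va') : [lo]

Answer: [lo]


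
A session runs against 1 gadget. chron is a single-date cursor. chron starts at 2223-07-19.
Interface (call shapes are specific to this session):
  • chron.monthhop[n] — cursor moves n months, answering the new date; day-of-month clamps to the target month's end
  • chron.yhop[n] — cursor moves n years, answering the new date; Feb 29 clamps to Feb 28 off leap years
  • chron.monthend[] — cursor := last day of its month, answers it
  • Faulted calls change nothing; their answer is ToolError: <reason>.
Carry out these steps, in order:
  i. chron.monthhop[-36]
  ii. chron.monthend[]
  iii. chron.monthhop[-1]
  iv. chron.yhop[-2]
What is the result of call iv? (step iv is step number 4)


Answer: 2218-06-30

Derivation:
$ chron.monthhop n: -36
:: 2220-07-19
$ chron.monthend
:: 2220-07-31
$ chron.monthhop n: -1
:: 2220-06-30
$ chron.yhop n: -2
:: 2218-06-30


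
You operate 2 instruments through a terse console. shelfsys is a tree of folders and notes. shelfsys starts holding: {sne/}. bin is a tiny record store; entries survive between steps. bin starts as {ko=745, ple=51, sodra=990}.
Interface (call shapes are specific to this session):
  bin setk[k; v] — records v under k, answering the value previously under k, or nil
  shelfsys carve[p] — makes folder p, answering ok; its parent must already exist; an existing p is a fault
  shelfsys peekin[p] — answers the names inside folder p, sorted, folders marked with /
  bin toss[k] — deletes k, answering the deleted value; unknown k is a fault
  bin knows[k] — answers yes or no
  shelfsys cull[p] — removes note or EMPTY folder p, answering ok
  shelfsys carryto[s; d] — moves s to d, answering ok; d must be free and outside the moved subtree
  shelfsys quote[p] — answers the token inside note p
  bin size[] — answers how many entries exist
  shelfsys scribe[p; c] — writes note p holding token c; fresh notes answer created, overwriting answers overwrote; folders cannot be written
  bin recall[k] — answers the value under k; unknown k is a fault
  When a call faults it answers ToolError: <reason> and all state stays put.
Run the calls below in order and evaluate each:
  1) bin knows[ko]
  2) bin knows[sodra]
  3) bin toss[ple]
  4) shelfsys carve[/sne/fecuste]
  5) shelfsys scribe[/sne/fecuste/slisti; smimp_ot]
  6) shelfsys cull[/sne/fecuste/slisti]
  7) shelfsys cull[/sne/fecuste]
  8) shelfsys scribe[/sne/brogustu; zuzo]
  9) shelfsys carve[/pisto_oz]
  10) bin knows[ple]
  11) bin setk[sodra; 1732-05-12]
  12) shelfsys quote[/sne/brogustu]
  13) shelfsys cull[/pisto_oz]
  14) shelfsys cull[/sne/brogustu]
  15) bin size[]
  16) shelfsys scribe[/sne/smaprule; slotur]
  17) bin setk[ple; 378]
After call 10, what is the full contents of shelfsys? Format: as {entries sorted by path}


Answer: {pisto_oz/, sne/, sne/brogustu=zuzo}

Derivation:
Calling bin knows passing k→ko, — result: yes.
Using bin knows passing k→sodra, and get yes.
Next I call bin toss passing k→ple, giving 51.
Using shelfsys carve passing p→/sne/fecuste, and get ok.
Next I call shelfsys scribe passing p→/sne/fecuste/slisti, c→smimp_ot, → created.
Now I run shelfsys cull passing p→/sne/fecuste/slisti, and see ok.
I try shelfsys cull passing p→/sne/fecuste, — result: ok.
Then shelfsys scribe passing p→/sne/brogustu, c→zuzo, and see created.
Invoking shelfsys carve passing p→/pisto_oz, — result: ok.
I invoke bin knows passing k→ple, giving no.
Then bin setk passing k→sodra, v→1732-05-12, which returns 990.
Next I call shelfsys quote passing p→/sne/brogustu, yielding zuzo.
Using shelfsys cull passing p→/pisto_oz, yielding ok.
I try shelfsys cull passing p→/sne/brogustu, and get ok.
Then bin size, which returns 2.
I invoke shelfsys scribe passing p→/sne/smaprule, c→slotur, yielding created.
Invoking bin setk passing k→ple, v→378, and see nil.
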